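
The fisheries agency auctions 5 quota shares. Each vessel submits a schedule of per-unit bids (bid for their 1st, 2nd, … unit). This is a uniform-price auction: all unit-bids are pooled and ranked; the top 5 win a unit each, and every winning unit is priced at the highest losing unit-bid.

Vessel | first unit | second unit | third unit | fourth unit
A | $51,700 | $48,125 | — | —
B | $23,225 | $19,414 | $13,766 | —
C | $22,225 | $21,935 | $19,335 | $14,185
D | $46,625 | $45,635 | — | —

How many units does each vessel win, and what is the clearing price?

A 2, B 1, D 2; clearing price $22,225

All unit-bids, highest first — top 5: 51,700 (A-1), 48,125 (A-2), 46,625 (D-1), 45,635 (D-2), 23,225 (B-1)
Highest rejected unit-bid = $22,225.
Allocation: A 2, B 1, D 2.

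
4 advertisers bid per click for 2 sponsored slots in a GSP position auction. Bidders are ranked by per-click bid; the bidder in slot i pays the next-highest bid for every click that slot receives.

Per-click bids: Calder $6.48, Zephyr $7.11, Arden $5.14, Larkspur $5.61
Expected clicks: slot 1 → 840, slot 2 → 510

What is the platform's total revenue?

Ranked by bid: $7.11 (Zephyr) > $6.48 (Calder) > $5.61 (Larkspur) > …
Slot 1: Zephyr pays $6.48 × 840 = $5443.20
Slot 2: Calder pays $5.61 × 510 = $2861.10
Total = $8304.30

Total revenue: $8304.30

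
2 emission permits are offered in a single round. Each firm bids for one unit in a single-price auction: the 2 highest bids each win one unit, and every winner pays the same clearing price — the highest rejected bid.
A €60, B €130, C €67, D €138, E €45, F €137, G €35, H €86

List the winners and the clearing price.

D, F; each pays €130

Ordering the bids: 138 (D), 137 (F), 130 (B), 86 (H), …
The 2 highest are D, F.
First losing bid is B's €130, which sets the uniform price.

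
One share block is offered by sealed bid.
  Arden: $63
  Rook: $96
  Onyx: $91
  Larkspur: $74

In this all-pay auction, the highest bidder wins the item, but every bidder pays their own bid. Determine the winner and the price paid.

Rook pays $96

Sorting bids: 96 (Rook) > 91 (Onyx) > 74 (Larkspur) > 63 (Arden)
Rook wins with the top bid; all bids are sunk regardless.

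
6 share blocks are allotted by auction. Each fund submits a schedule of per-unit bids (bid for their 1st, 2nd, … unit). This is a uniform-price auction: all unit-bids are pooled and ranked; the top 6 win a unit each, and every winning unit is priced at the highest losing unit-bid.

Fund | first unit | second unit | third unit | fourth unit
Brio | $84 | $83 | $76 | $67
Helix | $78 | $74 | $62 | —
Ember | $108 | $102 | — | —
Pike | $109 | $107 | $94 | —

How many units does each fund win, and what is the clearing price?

Merging the schedules and taking the best 6: 109 (Pike-1), 108 (Ember-1), 107 (Pike-2), 102 (Ember-2), 94 (Pike-3), 84 (Brio-1)
First bid not allocated: $83.
Allocation: Brio 1, Ember 2, Pike 3.

Brio 1, Ember 2, Pike 3; clearing price $83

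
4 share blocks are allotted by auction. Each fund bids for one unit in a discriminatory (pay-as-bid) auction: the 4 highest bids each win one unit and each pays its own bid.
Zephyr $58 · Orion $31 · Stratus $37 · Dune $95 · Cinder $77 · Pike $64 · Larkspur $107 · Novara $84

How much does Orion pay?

Sorting: 107 (Larkspur), 95 (Dune), 84 (Novara), 77 (Cinder), 64 (Pike), 58 (Zephyr), …
Top 4: Larkspur, Dune, Novara, Cinder.
Orion does not win → $0.

Orion pays $0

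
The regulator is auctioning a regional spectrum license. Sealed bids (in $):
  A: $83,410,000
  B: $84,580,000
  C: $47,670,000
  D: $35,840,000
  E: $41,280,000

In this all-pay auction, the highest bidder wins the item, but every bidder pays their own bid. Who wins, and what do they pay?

Rule: the highest bidder wins the item, but every bidder pays their own bid.
Sorting bids: 84,580,000 (B) > 83,410,000 (A) > 47,670,000 (C) > 41,280,000 (E) > 35,840,000 (D)
B is highest and takes the item; every bidder forfeits their bid.

B pays $84,580,000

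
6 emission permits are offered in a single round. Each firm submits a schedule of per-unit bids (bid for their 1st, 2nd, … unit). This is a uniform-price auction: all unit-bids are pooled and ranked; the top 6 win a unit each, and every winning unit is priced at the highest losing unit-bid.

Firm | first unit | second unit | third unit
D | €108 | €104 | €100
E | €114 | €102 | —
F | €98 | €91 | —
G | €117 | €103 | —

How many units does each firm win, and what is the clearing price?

All unit-bids, highest first — top 6: 117 (G-1), 114 (E-1), 108 (D-1), 104 (D-2), 103 (G-2), 102 (E-2)
Highest rejected unit-bid = €100.
Allocation: D 2, E 2, G 2.

D 2, E 2, G 2; clearing price €100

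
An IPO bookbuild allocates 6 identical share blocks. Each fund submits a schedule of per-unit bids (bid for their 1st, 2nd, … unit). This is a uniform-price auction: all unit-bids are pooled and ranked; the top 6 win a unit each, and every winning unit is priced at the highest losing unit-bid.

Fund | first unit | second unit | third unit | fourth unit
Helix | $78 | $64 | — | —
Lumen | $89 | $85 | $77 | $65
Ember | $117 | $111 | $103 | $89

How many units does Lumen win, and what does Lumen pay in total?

Pooled unit-bids ranked (top 6): 117 (Ember-1), 111 (Ember-2), 103 (Ember-3), 89 (Lumen-1), 89 (Ember-4), 85 (Lumen-2)
Highest rejected unit-bid = $78.
Lumen wins 2 unit(s) at $78 each.

Lumen: 2 units, pays $156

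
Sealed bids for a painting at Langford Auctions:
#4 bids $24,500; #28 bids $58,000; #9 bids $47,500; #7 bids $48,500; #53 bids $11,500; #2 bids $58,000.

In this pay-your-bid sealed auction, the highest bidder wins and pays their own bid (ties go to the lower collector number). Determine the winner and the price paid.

#2 pays $58,000

Pay-your-bid sealed auction: the highest bidder wins and pays their own bid.
Sorting bids: 58,000 (#2) > 58,000 (#28) > 48,500 (#7) > 47,500 (#9) > 24,500 (#4) > 11,500 (#53)
#2 and #28 tie at $58,000; tie-break gives it to #2.
First-price: #2 pays what they bid, $58,000.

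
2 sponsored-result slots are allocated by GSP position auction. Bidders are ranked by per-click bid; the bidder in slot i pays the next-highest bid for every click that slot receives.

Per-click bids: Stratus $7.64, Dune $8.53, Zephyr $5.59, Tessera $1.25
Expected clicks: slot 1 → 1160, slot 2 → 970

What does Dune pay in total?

Dune pays $8862.40

Sorting advertisers: $8.53 (Dune) > $7.64 (Stratus) > $5.59 (Zephyr) > …
Dune holds slot 1 → pays next bid $7.64 × 1160 clicks = $8862.40.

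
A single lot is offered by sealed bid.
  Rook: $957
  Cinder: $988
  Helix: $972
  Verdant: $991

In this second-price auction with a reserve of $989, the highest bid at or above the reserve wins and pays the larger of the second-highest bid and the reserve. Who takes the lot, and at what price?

Verdant pays $989

Second-price auction with a reserve of $989: the highest bid at or above the reserve wins and pays the larger of the second-highest bid and the reserve.
Sorting bids: 991 (Verdant) > 988 (Cinder) > 972 (Helix) > 957 (Rook)
Highest eligible bid: Verdant at $991.
max(second-highest $988, reserve $989) = $989.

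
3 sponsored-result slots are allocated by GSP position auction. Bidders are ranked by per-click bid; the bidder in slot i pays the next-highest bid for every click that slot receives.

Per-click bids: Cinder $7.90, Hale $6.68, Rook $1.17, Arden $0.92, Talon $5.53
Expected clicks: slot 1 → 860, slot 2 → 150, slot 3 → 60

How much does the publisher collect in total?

Sorting advertisers: $7.90 (Cinder) > $6.68 (Hale) > $5.53 (Talon) > $1.17 (Rook) > …
Slot 1: Cinder pays $6.68 × 860 = $5744.80
Slot 2: Hale pays $5.53 × 150 = $829.50
Slot 3: Talon pays $1.17 × 60 = $70.20
Total = $6644.50

Total revenue: $6644.50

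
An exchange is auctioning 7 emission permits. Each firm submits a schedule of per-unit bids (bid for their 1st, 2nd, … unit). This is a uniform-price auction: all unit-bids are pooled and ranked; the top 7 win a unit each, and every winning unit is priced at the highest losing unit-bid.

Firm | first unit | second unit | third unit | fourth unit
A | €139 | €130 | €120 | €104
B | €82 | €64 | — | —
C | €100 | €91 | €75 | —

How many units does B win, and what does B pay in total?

B: 1 unit, pays €75

Merging the schedules and taking the best 7: 139 (A-1), 130 (A-2), 120 (A-3), 104 (A-4), 100 (C-1), 91 (C-2), 82 (B-1)
First bid not allocated: €75.
B wins 1 unit(s) at €75 each.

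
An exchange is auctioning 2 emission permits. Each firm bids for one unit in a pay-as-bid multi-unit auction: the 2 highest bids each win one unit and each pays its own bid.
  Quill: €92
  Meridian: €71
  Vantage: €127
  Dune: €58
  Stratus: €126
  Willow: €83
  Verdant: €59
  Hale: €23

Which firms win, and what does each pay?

Vantage €127, Stratus €126

Sorting: 127 (Vantage), 126 (Stratus), 92 (Quill), 83 (Willow), …
Top 2: Vantage, Stratus.
Each winner pays its own bid: Vantage €127, Stratus €126.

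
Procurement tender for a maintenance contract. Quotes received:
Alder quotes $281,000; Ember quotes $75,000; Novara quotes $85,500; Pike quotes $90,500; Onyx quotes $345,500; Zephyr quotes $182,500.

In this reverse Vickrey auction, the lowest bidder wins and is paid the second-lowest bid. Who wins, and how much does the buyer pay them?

Ember is paid $85,500

Bids in order: 75,000 (Ember) < 85,500 (Novara) < 90,500 (Pike) < 182,500 (Zephyr) < 281,000 (Alder) < 345,500 (Onyx)
Ember is lowest; is paid the second-lowest bid, $85,500.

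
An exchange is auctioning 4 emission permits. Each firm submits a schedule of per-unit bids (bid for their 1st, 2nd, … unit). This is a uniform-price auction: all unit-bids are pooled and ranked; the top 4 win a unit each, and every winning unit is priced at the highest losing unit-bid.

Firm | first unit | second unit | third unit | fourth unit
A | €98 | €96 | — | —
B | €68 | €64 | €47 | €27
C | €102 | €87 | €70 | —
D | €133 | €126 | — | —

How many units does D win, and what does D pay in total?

D: 2 units, pays €192

Merging the schedules and taking the best 4: 133 (D-1), 126 (D-2), 102 (C-1), 98 (A-1)
First bid not allocated: €96.
D wins 2 unit(s) at €96 each.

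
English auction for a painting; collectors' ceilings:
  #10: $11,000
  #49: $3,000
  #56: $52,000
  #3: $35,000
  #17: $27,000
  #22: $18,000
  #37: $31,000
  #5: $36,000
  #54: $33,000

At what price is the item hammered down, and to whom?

#56 wins at $36,000

Sorting limits: 52,000 (#56) > 36,000 (#5) > 35,000 (#3) > 33,000 (#54) > 31,000 (#37) > 27,000 (#17) > …
Bidding ends when #5 exits at $36,000; #56 takes it.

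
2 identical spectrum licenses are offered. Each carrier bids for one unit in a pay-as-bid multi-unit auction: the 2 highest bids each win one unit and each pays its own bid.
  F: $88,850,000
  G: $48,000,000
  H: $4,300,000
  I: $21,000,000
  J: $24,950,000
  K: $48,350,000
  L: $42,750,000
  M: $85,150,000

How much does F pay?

F pays $88,850,000

Ordering the bids: 88,850,000 (F), 85,150,000 (M), 48,350,000 (K), 48,000,000 (G), …
The 2 highest are F, M.
F wins → own bid $88,850,000.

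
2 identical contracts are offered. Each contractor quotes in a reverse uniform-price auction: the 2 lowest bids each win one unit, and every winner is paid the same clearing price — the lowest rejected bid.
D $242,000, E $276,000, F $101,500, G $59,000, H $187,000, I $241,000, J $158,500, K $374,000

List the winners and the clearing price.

G, F; each is paid $158,500

Sorting: 59,000 (G), 101,500 (F), 158,500 (J), 187,000 (H), …
Winners (2 units): G, F.
First losing bid is J's $158,500, which sets the uniform price.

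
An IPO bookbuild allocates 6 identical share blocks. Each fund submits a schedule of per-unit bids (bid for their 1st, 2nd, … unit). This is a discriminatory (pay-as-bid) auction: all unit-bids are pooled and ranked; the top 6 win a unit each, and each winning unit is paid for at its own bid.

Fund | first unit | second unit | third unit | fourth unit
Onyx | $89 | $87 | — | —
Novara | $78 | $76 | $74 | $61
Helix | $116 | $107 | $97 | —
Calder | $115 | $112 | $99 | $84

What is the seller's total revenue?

Total revenue: $646

Pooled unit-bids ranked (top 6): 116 (Helix-1), 115 (Calder-1), 112 (Calder-2), 107 (Helix-2), 99 (Calder-3), 97 (Helix-3)
Next rejected bid: $89 (not a price — pay-as-bid).
Each winning unit pays its own bid.
Revenue = 116 + 115 + 112 + 107 + 99 + 97 = $646.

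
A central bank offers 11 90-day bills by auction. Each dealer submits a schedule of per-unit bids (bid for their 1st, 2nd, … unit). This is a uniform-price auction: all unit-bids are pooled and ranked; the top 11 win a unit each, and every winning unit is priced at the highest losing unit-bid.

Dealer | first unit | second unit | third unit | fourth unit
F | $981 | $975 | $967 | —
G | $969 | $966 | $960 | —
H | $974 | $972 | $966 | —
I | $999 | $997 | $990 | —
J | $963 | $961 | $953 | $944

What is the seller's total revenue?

Merging the schedules and taking the best 11: 999 (I-1), 997 (I-2), 990 (I-3), 981 (F-1), 975 (F-2), 974 (H-1), 972 (H-2), 969 (G-1), 967 (F-3), 966 (G-2), 966 (H-3)
Highest rejected unit-bid = $963.
Allocation: F 3, G 2, H 3, I 3. Every unit priced at $963.
Revenue = 11 × 963 = $10,593.

Total revenue: $10,593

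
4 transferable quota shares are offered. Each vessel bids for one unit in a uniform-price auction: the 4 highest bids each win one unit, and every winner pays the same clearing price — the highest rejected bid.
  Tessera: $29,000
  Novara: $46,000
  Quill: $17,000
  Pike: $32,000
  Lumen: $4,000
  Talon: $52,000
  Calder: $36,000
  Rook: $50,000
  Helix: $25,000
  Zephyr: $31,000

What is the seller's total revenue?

Bids ranked high→low: 52,000 (Talon), 50,000 (Rook), 46,000 (Novara), 36,000 (Calder), 32,000 (Pike), 31,000 (Zephyr), …
The 4 highest are Talon, Rook, Novara, Calder.
First losing bid is Pike's $32,000, which sets the uniform price.
Total revenue = 4 × $32,000 = $128,000.

Total revenue: $128,000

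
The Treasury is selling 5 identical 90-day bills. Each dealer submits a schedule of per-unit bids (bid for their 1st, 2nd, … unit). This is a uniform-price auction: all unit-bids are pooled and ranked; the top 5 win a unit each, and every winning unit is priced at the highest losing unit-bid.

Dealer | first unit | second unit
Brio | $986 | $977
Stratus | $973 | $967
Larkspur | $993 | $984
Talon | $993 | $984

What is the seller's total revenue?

Merging the schedules and taking the best 5: 993 (Larkspur-1), 993 (Talon-1), 986 (Brio-1), 984 (Larkspur-2), 984 (Talon-2)
First bid not allocated: $977.
Allocation: Brio 1, Larkspur 2, Talon 2. Every unit priced at $977.
Revenue = 5 × 977 = $4,885.

Total revenue: $4,885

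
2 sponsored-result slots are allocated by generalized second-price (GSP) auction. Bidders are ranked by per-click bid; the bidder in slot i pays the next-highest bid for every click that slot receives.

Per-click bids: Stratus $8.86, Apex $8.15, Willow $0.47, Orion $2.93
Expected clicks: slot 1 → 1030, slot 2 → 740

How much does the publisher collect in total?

Total revenue: $10562.70

Ranked by bid: $8.86 (Stratus) > $8.15 (Apex) > $2.93 (Orion) > …
Slot 1: Stratus pays $8.15 × 1030 = $8394.50
Slot 2: Apex pays $2.93 × 740 = $2168.20
Total = $10562.70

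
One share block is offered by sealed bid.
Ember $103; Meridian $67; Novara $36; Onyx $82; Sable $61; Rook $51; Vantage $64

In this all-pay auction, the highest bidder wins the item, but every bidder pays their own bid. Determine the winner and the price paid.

All-pay auction: the highest bidder wins the item, but every bidder pays their own bid.
Bids in order: 103 (Ember) > 82 (Onyx) > 67 (Meridian) > 64 (Vantage) > 61 (Sable) > 51 (Rook) > …
Ember wins with the top bid; all bids are sunk regardless.

Ember pays $103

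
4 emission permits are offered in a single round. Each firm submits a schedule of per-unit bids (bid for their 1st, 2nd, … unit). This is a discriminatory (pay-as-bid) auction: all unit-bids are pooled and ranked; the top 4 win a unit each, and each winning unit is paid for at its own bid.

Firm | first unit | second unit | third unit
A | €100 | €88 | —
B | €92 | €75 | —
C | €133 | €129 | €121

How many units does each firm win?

Pooled unit-bids ranked (top 4): 133 (C-1), 129 (C-2), 121 (C-3), 100 (A-1)
Next rejected bid: €92 (not a price — pay-as-bid).
Allocation: A 1, C 3.

A 1, C 3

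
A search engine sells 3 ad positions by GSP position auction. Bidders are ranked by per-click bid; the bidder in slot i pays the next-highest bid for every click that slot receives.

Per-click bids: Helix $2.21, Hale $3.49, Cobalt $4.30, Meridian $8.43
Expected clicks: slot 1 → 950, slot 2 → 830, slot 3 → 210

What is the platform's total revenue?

Total revenue: $7445.80

Sorting advertisers: $8.43 (Meridian) > $4.30 (Cobalt) > $3.49 (Hale) > $2.21 (Helix)
Slot 1: Meridian pays $4.30 × 950 = $4085.00
Slot 2: Cobalt pays $3.49 × 830 = $2896.70
Slot 3: Hale pays $2.21 × 210 = $464.10
Total = $7445.80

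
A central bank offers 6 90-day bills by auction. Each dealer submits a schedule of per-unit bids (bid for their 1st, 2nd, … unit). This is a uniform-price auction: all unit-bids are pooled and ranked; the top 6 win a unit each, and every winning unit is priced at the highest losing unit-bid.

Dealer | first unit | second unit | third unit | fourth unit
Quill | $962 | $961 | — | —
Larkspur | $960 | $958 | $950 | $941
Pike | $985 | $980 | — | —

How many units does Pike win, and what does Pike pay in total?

Merging the schedules and taking the best 6: 985 (Pike-1), 980 (Pike-2), 962 (Quill-1), 961 (Quill-2), 960 (Larkspur-1), 958 (Larkspur-2)
Highest rejected unit-bid = $950.
Pike wins 2 unit(s) at $950 each.

Pike: 2 units, pays $1,900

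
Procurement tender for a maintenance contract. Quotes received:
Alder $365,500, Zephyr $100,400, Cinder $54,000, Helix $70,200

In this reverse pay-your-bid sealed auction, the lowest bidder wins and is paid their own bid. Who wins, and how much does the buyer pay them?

Cinder is paid $54,000

Rule: the lowest bidder wins and is paid their own bid.
Bids ranked: 54,000 (Cinder) < 70,200 (Helix) < 100,400 (Zephyr) < 365,500 (Alder)
First-price: Cinder is paid what they bid, $54,000.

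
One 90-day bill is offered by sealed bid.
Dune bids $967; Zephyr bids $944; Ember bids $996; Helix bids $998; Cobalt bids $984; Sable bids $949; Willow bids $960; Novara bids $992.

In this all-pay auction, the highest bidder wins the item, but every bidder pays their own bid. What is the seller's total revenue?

Total revenue: $7,790

Sorting bids: 998 (Helix) > 996 (Ember) > 992 (Novara) > 984 (Cobalt) > 967 (Dune) > 960 (Willow) > …
Every bidder forfeits their bid regardless of winning.
Revenue = 967 + 944 + 996 + 998 + 984 + 949 + 960 + 992 = $7,790.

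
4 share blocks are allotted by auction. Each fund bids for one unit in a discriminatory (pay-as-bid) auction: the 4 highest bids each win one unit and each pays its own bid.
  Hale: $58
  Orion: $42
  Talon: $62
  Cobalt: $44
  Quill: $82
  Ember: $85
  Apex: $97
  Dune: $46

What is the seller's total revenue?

Total revenue: $326

Ordering the bids: 97 (Apex), 85 (Ember), 82 (Quill), 62 (Talon), 58 (Hale), 46 (Dune), …
Top 4: Apex, Ember, Quill, Talon.
Total revenue = 97 + 85 + 82 + 62 = $326.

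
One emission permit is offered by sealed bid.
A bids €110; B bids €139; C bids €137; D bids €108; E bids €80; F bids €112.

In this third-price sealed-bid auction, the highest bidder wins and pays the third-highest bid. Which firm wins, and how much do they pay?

Bids ranked: 139 (B) > 137 (C) > 112 (F) > 110 (A) > 108 (D) > 80 (E)
B is highest; pays the third-highest bid, €112.

B pays €112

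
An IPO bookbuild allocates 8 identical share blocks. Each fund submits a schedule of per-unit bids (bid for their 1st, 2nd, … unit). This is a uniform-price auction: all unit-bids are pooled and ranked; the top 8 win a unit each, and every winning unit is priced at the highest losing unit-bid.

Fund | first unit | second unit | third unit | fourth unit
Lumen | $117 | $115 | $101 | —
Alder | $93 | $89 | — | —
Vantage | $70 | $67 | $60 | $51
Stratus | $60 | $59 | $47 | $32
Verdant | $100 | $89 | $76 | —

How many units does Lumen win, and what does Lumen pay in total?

Pooled unit-bids ranked (top 8): 117 (Lumen-1), 115 (Lumen-2), 101 (Lumen-3), 100 (Verdant-1), 93 (Alder-1), 89 (Alder-2), 89 (Verdant-2), 76 (Verdant-3)
First bid not allocated: $70.
Lumen wins 3 unit(s) at $70 each.

Lumen: 3 units, pays $210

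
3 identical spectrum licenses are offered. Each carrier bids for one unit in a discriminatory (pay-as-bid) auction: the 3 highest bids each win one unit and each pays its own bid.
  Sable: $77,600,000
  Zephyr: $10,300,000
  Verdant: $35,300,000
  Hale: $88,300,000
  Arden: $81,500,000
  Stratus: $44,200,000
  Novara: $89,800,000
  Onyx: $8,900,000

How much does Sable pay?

Ordering the bids: 89,800,000 (Novara), 88,300,000 (Hale), 81,500,000 (Arden), 77,600,000 (Sable), 44,200,000 (Stratus), …
The 3 highest are Novara, Hale, Arden.
Sable does not win → $0.

Sable pays $0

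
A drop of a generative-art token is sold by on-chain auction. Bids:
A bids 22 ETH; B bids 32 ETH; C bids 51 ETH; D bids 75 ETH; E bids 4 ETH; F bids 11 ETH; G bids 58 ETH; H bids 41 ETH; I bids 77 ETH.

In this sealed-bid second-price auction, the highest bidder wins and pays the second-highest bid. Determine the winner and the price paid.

I pays 75 ETH

Bids in order: 77 (I) > 75 (D) > 58 (G) > 51 (C) > 41 (H) > 32 (B) > …
I wins with the highest bid; price is set by the runner-up at 75 ETH.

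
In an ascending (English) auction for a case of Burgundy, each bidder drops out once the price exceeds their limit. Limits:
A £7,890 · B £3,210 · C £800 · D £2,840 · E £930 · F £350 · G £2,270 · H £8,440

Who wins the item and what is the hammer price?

H wins at £7,890

Sorting limits: 8,440 (H) > 7,890 (A) > 3,210 (B) > 2,840 (D) > 2,270 (G) > 930 (E) > …
Once the price passes £7,890, only H is left; the hammer falls at A's limit of £7,890.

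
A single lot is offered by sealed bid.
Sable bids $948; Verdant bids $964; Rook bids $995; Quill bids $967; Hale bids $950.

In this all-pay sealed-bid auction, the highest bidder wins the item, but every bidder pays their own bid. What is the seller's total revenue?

Total revenue: $4,824

Rule: the highest bidder wins the item, but every bidder pays their own bid.
Sorting bids: 995 (Rook) > 967 (Quill) > 964 (Verdant) > 950 (Hale) > 948 (Sable)
Every bidder forfeits their bid regardless of winning.
Revenue = 948 + 964 + 995 + 967 + 950 = $4,824.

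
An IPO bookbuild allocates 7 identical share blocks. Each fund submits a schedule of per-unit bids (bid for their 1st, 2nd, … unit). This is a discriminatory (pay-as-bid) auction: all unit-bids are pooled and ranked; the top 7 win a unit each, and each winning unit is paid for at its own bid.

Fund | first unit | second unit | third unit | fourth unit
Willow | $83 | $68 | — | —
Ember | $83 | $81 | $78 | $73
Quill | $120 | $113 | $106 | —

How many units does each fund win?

Merging the schedules and taking the best 7: 120 (Quill-1), 113 (Quill-2), 106 (Quill-3), 83 (Willow-1), 83 (Ember-1), 81 (Ember-2), 78 (Ember-3)
Next rejected bid: $73 (not a price — pay-as-bid).
Allocation: Ember 3, Quill 3, Willow 1.

Ember 3, Quill 3, Willow 1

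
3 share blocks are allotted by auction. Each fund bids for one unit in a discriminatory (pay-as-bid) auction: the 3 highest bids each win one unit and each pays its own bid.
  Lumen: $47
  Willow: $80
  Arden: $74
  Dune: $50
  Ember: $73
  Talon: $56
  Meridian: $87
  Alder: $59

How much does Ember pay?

Ember pays $0

Sorting: 87 (Meridian), 80 (Willow), 74 (Arden), 73 (Ember), 59 (Alder), …
Winners (3 units): Meridian, Willow, Arden.
Ember does not win → $0.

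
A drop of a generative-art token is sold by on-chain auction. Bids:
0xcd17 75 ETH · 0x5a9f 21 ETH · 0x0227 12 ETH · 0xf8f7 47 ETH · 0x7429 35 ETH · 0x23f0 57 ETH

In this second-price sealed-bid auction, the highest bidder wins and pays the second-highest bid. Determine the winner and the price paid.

Rule: the highest bidder wins and pays the second-highest bid.
Sorting bids: 75 (0xcd17) > 57 (0x23f0) > 47 (0xf8f7) > 35 (0x7429) > 21 (0x5a9f) > 12 (0x0227)
0xcd17 is highest; pays the second-highest bid, 57 ETH.

0xcd17 pays 57 ETH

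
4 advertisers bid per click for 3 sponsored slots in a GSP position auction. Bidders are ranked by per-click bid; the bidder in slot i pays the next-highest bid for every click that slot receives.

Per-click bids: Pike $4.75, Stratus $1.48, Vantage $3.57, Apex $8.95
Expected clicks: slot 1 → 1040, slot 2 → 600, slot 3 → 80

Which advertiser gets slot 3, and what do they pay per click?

Per-click bids in order: $8.95 (Apex) > $4.75 (Pike) > $3.57 (Vantage) > $1.48 (Stratus)
Slot 3 goes to the third-ranked bidder, Vantage, who pays the next bid down: $1.48/click.

Vantage; $1.48 per click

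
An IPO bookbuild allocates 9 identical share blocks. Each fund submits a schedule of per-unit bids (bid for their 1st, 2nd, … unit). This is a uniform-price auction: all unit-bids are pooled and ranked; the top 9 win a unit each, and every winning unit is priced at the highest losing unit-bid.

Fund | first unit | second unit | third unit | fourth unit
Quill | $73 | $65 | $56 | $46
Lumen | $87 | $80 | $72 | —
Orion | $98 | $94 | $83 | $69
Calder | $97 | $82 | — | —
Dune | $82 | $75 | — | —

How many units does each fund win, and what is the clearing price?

Pooled unit-bids ranked (top 9): 98 (Orion-1), 97 (Calder-1), 94 (Orion-2), 87 (Lumen-1), 83 (Orion-3), 82 (Calder-2), 82 (Dune-1), 80 (Lumen-2), 75 (Dune-2)
Highest rejected unit-bid = $73.
Allocation: Calder 2, Dune 2, Lumen 2, Orion 3.

Calder 2, Dune 2, Lumen 2, Orion 3; clearing price $73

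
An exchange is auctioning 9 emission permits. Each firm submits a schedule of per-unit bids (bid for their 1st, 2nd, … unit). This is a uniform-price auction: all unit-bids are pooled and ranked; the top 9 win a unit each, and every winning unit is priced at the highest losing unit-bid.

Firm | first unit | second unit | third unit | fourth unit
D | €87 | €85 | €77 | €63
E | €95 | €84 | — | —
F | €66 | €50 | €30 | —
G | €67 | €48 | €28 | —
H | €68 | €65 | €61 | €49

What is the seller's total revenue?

Merging the schedules and taking the best 9: 95 (E-1), 87 (D-1), 85 (D-2), 84 (E-2), 77 (D-3), 68 (H-1), 67 (G-1), 66 (F-1), 65 (H-2)
The (k+1)-th unit-bid is €63.
Allocation: D 3, E 2, F 1, G 1, H 2. Every unit priced at €63.
Revenue = 9 × 63 = €567.

Total revenue: €567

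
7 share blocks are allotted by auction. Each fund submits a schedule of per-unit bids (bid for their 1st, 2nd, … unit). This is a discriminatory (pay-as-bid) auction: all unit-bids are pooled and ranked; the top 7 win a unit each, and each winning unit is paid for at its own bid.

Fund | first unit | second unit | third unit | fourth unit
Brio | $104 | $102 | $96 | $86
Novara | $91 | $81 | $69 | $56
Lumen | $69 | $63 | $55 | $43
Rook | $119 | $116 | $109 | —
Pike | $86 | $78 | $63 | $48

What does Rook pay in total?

Rook pays $344

Merging the schedules and taking the best 7: 119 (Rook-1), 116 (Rook-2), 109 (Rook-3), 104 (Brio-1), 102 (Brio-2), 96 (Brio-3), 91 (Novara-1)
Next rejected bid: $86 (not a price — pay-as-bid).
Rook's winning unit-bids: 119 + 116 + 109 = $344.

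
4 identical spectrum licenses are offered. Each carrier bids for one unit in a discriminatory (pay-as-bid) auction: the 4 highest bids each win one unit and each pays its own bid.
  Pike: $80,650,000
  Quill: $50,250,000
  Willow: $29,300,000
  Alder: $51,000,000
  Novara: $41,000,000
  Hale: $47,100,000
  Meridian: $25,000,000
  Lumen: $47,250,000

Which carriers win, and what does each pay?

Pike $80,650,000, Alder $51,000,000, Quill $50,250,000, Lumen $47,250,000

Bids ranked high→low: 80,650,000 (Pike), 51,000,000 (Alder), 50,250,000 (Quill), 47,250,000 (Lumen), 47,100,000 (Hale), 41,000,000 (Novara), …
Winners (4 units): Pike, Alder, Quill, Lumen.
Each winner pays its own bid: Pike $80,650,000, Alder $51,000,000, Quill $50,250,000, Lumen $47,250,000.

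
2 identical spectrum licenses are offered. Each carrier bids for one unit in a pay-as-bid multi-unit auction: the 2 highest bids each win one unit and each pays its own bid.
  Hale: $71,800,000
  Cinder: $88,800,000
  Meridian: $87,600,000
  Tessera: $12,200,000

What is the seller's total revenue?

Total revenue: $176,400,000

Sorting: 88,800,000 (Cinder), 87,600,000 (Meridian), 71,800,000 (Hale), 12,200,000 (Tessera)
The 2 highest are Cinder, Meridian.
Total revenue = 88,800,000 + 87,600,000 = $176,400,000.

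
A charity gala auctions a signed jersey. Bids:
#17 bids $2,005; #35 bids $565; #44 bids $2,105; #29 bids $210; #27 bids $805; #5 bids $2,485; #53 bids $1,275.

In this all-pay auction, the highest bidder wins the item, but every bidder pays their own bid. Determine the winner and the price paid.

#5 pays $2,485

Bids ranked: 2,485 (#5) > 2,105 (#44) > 2,005 (#17) > 1,275 (#53) > 805 (#27) > 565 (#35) > …
#5 wins with the top bid; all bids are sunk regardless.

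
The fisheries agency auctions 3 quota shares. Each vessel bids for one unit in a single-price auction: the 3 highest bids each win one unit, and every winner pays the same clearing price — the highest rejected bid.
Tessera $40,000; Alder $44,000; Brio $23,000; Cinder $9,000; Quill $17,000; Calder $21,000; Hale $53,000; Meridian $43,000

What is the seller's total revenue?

Bids ranked high→low: 53,000 (Hale), 44,000 (Alder), 43,000 (Meridian), 40,000 (Tessera), 23,000 (Brio), …
Top 3: Hale, Alder, Meridian.
First losing bid is Tessera's $40,000, which sets the uniform price.
Total revenue = 3 × $40,000 = $120,000.

Total revenue: $120,000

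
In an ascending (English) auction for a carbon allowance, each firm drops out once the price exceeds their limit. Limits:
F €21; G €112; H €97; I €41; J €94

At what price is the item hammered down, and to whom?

G wins at €97

Limits in order: 112 (G) > 97 (H) > 94 (J) > 41 (I) > 21 (F)
Bidding ends when H exits at €97; G takes it.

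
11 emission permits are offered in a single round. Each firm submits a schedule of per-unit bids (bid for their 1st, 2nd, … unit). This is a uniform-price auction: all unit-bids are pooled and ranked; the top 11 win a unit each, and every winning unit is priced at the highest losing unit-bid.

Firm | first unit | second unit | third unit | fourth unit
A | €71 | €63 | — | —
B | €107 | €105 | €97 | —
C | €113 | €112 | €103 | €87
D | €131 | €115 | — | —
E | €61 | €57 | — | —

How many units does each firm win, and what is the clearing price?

Pooled unit-bids ranked (top 11): 131 (D-1), 115 (D-2), 113 (C-1), 112 (C-2), 107 (B-1), 105 (B-2), 103 (C-3), 97 (B-3), 87 (C-4), 71 (A-1), 63 (A-2)
The (k+1)-th unit-bid is €61.
Allocation: A 2, B 3, C 4, D 2.

A 2, B 3, C 4, D 2; clearing price €61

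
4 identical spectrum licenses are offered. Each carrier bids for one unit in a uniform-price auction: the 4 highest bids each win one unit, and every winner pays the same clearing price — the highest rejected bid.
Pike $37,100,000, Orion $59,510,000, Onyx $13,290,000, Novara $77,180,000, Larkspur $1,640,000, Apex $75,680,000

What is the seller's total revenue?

Total revenue: $53,160,000

Bids ranked high→low: 77,180,000 (Novara), 75,680,000 (Apex), 59,510,000 (Orion), 37,100,000 (Pike), 13,290,000 (Onyx), 1,640,000 (Larkspur)
The 4 highest are Novara, Apex, Orion, Pike.
First losing bid is Onyx's $13,290,000, which sets the uniform price.
Total revenue = 4 × $13,290,000 = $53,160,000.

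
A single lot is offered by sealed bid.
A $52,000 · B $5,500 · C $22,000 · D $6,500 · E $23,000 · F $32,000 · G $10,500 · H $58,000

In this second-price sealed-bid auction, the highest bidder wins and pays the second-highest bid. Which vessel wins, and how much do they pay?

H pays $52,000

Rule: the highest bidder wins and pays the second-highest bid.
Bids in order: 58,000 (H) > 52,000 (A) > 32,000 (F) > 23,000 (E) > 22,000 (C) > 10,500 (G) > …
Second-price: H pays A's bid of $52,000.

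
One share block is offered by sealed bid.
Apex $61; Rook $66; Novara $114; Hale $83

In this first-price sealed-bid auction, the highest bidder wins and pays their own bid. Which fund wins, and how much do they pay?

Novara pays $114

First-price sealed-bid auction: the highest bidder wins and pays their own bid.
Bids ranked: 114 (Novara) > 83 (Hale) > 66 (Rook) > 61 (Apex)
Novara has the highest bid and pays exactly that: $114.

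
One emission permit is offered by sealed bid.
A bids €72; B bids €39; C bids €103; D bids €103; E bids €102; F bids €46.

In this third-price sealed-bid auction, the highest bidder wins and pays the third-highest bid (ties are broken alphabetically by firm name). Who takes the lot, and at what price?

Rule: the highest bidder wins and pays the third-highest bid.
Sorting bids: 103 (C) > 103 (D) > 102 (E) > 72 (A) > 46 (F) > 39 (B)
Tie at €103 → C wins by tie-break.
C wins; payment is bid #3 in the ranking = €102.

C pays €102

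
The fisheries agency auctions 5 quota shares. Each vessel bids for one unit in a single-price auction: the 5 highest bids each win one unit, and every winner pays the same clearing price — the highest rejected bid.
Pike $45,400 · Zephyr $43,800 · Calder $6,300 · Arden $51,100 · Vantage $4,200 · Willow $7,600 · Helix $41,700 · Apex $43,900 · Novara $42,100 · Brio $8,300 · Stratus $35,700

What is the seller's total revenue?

Ordering the bids: 51,100 (Arden), 45,400 (Pike), 43,900 (Apex), 43,800 (Zephyr), 42,100 (Novara), 41,700 (Helix), 35,700 (Stratus), …
Winners (5 units): Arden, Pike, Apex, Zephyr, Novara.
First losing bid is Helix's $41,700, which sets the uniform price.
Total revenue = 5 × $41,700 = $208,500.

Total revenue: $208,500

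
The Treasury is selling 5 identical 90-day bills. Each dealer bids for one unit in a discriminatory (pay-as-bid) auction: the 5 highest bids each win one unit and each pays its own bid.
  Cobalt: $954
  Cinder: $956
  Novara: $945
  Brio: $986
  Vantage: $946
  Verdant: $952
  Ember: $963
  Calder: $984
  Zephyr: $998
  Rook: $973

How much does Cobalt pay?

Ordering the bids: 998 (Zephyr), 986 (Brio), 984 (Calder), 973 (Rook), 963 (Ember), 956 (Cinder), 954 (Cobalt), …
Top 5: Zephyr, Brio, Calder, Rook, Ember.
Cobalt does not win → $0.

Cobalt pays $0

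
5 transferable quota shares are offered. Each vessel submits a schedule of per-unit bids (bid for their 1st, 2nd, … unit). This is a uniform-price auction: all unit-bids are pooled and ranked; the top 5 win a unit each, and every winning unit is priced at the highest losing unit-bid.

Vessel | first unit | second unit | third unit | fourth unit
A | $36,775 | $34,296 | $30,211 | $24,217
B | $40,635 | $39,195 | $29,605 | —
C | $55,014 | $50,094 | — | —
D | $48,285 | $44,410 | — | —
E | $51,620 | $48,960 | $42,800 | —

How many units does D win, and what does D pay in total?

Pooled unit-bids ranked (top 5): 55,014 (C-1), 51,620 (E-1), 50,094 (C-2), 48,960 (E-2), 48,285 (D-1)
Highest rejected unit-bid = $44,410.
D wins 1 unit(s) at $44,410 each.

D: 1 unit, pays $44,410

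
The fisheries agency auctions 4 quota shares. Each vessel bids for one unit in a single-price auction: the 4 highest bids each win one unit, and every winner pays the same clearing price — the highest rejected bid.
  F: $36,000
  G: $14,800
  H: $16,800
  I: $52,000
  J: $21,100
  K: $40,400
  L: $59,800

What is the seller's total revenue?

Total revenue: $84,400

Sorting: 59,800 (L), 52,000 (I), 40,400 (K), 36,000 (F), 21,100 (J), 16,800 (H), …
Winners (4 units): L, I, K, F.
Highest unsuccessful bid: $21,100 → clearing price.
Total revenue = 4 × $21,100 = $84,400.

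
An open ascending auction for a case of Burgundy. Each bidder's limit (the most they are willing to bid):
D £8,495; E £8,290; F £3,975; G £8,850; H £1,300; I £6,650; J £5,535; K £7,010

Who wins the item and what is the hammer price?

G wins at £8,495

Rule: the price rises until one bidder remains; the winner pays the price at which the last rival dropped out.
Limits in order: 8,850 (G) > 8,495 (D) > 8,290 (E) > 7,010 (K) > 6,650 (I) > 5,535 (J) > …
Once the price passes £8,495, only G is left; the hammer falls at D's limit of £8,495.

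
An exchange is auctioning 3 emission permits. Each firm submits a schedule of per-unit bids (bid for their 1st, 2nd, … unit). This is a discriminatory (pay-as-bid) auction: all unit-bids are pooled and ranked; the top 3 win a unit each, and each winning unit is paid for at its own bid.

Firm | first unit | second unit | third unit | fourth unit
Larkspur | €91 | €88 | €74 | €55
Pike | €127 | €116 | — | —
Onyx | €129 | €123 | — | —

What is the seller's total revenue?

All unit-bids, highest first — top 3: 129 (Onyx-1), 127 (Pike-1), 123 (Onyx-2)
Next rejected bid: €116 (not a price — pay-as-bid).
Each winning unit pays its own bid.
Revenue = 129 + 127 + 123 = €379.

Total revenue: €379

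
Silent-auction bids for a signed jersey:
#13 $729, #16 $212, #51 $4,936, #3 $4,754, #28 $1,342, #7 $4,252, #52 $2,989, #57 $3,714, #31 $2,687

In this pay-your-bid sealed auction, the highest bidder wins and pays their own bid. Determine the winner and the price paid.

#51 pays $4,936

Sorting bids: 4,936 (#51) > 4,754 (#3) > 4,252 (#7) > 3,714 (#57) > 2,989 (#52) > 2,687 (#31) > …
#51 is highest → pays own bid, $4,936.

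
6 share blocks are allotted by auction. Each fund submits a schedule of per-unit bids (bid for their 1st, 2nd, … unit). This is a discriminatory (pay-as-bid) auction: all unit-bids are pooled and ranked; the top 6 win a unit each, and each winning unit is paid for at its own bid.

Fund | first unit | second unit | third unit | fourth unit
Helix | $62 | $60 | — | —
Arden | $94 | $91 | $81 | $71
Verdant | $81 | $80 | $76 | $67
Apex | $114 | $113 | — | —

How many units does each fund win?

All unit-bids, highest first — top 6: 114 (Apex-1), 113 (Apex-2), 94 (Arden-1), 91 (Arden-2), 81 (Arden-3), 81 (Verdant-1)
Next rejected bid: $80 (not a price — pay-as-bid).
Allocation: Apex 2, Arden 3, Verdant 1.

Apex 2, Arden 3, Verdant 1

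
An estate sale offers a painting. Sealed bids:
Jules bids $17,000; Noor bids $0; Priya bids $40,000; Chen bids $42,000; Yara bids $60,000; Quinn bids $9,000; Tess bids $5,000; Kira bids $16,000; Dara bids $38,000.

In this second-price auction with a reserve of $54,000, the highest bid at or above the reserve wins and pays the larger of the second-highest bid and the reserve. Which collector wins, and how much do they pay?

Sorting bids: 60,000 (Yara) > 42,000 (Chen) > 40,000 (Priya) > 38,000 (Dara) > 17,000 (Jules) > 16,000 (Kira) > …
Highest eligible bid: Yara at $60,000.
Second-highest bid $42,000 is below the reserve $54,000, so the reserve binds → payment $54,000.

Yara pays $54,000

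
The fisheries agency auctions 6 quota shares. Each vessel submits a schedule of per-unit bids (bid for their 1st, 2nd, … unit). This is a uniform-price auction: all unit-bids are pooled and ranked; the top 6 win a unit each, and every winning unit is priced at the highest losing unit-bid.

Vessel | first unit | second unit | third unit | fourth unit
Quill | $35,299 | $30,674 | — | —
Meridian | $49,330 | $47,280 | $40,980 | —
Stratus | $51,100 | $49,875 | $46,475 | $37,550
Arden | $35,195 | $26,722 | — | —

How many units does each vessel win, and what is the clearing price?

Merging the schedules and taking the best 6: 51,100 (Stratus-1), 49,875 (Stratus-2), 49,330 (Meridian-1), 47,280 (Meridian-2), 46,475 (Stratus-3), 40,980 (Meridian-3)
Highest rejected unit-bid = $37,550.
Allocation: Meridian 3, Stratus 3.

Meridian 3, Stratus 3; clearing price $37,550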